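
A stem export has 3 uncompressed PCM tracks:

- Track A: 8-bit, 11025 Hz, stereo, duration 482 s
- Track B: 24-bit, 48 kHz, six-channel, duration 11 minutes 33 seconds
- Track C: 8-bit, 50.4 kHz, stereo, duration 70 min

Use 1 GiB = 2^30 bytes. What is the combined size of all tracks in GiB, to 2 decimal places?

0.96 GiB

Track A: 11,025 × 482 × 1 × 2 = 10,628,100 bytes.
Track B: 11 minutes 33 seconds = 693 s; 48,000 × 693 × 3 × 6 = 598,752,000 bytes.
Track C: 70 min = 4,200 s; 50,400 × 4,200 × 1 × 2 = 423,360,000 bytes.
Total = 1,032,740,100 bytes = 0.96 GiB.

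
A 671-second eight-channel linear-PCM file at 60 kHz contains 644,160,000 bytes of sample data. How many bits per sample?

Bytes per sample = 644,160,000 / (60,000 × 671 × 8) = 644,160,000 / 322,080,000 = 2.
Bit depth = 2 × 8 = 16 bits.

16 bits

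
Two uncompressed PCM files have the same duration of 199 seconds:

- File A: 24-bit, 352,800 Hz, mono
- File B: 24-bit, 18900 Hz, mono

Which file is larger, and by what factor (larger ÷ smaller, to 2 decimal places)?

File A, by a factor of 18.67

File A: 352,800 × 3 × 1 = 1,058,400 bytes/s.
File B: 18,900 × 3 × 1 = 56,700 bytes/s.
File A is larger; ratio = 210,621,600 / 11,283,300 = 18.67.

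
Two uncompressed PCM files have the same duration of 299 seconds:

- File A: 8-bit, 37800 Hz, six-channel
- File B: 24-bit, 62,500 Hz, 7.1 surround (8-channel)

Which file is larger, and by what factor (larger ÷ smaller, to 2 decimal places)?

File B, by a factor of 6.61

File A: 37,800 × 1 × 6 = 226,800 bytes/s.
File B: 62,500 × 3 × 8 = 1,500,000 bytes/s.
File B is larger; ratio = 448,500,000 / 67,813,200 = 6.61.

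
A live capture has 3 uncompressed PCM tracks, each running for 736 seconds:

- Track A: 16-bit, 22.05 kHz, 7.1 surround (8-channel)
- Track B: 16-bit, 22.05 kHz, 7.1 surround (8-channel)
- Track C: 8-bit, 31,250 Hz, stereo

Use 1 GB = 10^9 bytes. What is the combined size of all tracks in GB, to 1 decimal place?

Track A: 22,050 × 736 × 2 × 8 = 259,660,800 bytes.
Track B: 22,050 × 736 × 2 × 8 = 259,660,800 bytes.
Track C: 31,250 × 736 × 1 × 2 = 46,000,000 bytes.
Total = 565,321,600 bytes = 0.6 GB.

0.6 GB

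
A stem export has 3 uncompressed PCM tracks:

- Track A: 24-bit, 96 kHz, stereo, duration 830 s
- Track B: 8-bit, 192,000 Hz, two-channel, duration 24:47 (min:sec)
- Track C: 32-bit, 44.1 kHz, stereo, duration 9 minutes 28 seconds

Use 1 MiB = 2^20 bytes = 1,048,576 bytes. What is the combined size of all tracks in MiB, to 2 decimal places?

Track A: 96,000 × 830 × 3 × 2 = 478,080,000 bytes.
Track B: 24:47 (min:sec) = 1,487 s; 192,000 × 1,487 × 1 × 2 = 571,008,000 bytes.
Track C: 9 minutes 28 seconds = 568 s; 44,100 × 568 × 4 × 2 = 200,390,400 bytes.
Total = 1,249,478,400 bytes = 1191.60 MiB.

1191.60 MiB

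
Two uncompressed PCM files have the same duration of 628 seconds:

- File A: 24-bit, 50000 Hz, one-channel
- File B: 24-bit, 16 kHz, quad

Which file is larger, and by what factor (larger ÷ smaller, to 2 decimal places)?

File B, by a factor of 1.28

File A: 50,000 × 3 × 1 = 150,000 bytes/s.
File B: 16,000 × 3 × 4 = 192,000 bytes/s.
File B is larger; ratio = 120,576,000 / 94,200,000 = 1.28.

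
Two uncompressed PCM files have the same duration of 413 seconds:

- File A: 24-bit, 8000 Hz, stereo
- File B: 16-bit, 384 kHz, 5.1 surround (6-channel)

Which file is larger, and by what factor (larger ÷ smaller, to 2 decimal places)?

File A: 8,000 × 3 × 2 = 48,000 bytes/s.
File B: 384,000 × 2 × 6 = 4,608,000 bytes/s.
File B is larger; ratio = 1,903,104,000 / 19,824,000 = 96.00.

File B, by a factor of 96.00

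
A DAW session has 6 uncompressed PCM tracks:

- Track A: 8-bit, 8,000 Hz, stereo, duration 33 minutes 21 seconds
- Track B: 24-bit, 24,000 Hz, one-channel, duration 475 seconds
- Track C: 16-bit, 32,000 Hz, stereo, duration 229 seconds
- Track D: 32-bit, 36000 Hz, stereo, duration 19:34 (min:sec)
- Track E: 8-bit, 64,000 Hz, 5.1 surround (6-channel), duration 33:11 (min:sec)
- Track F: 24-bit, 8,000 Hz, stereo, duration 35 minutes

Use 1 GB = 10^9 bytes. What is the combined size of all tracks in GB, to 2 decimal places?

1.30 GB

Track A: 33 minutes 21 seconds = 2,001 s; 8,000 × 2,001 × 1 × 2 = 32,016,000 bytes.
Track B: 24,000 × 475 × 3 × 1 = 34,200,000 bytes.
Track C: 32,000 × 229 × 2 × 2 = 29,312,000 bytes.
Track D: 19:34 (min:sec) = 1,174 s; 36,000 × 1,174 × 4 × 2 = 338,112,000 bytes.
Track E: 33:11 (min:sec) = 1,991 s; 64,000 × 1,991 × 1 × 6 = 764,544,000 bytes.
Track F: 35 minutes = 2,100 s; 8,000 × 2,100 × 3 × 2 = 100,800,000 bytes.
Total = 1,298,984,000 bytes = 1.30 GB.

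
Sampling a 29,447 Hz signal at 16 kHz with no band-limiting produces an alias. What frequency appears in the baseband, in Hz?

Nyquist = 16,000/2 = 8,000 Hz; 29,447 Hz exceeds it.
Alias = |29,447 − 2×16,000| = |29,447 − 32,000| = 2,553 Hz.

2,553 Hz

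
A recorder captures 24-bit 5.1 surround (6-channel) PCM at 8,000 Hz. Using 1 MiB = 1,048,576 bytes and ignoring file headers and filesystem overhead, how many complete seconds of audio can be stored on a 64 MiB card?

466 seconds

Uncompressed byte rate = 8,000 × 3 × 6 = 144,000 bytes/s.
Capacity = 64 × 1,048,576 = 67,108,864 bytes.
67,108,864 / 144,000 ≈ 466.03 s → 466 seconds.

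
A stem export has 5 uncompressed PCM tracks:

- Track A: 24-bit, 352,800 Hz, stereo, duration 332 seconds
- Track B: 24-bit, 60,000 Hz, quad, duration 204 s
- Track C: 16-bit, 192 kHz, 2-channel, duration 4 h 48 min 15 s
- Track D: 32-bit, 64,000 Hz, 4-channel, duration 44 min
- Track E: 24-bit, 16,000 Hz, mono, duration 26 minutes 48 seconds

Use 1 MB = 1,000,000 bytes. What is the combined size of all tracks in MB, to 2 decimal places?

Track A: 352,800 × 332 × 3 × 2 = 702,777,600 bytes.
Track B: 60,000 × 204 × 3 × 4 = 146,880,000 bytes.
Track C: 4 h 48 min 15 s = 17,295 s; 192,000 × 17,295 × 2 × 2 = 13,282,560,000 bytes.
Track D: 44 min = 2,640 s; 64,000 × 2,640 × 4 × 4 = 2,703,360,000 bytes.
Track E: 26 minutes 48 seconds = 1,608 s; 16,000 × 1,608 × 3 × 1 = 77,184,000 bytes.
Total = 16,912,761,600 bytes = 16912.76 MB.

16912.76 MB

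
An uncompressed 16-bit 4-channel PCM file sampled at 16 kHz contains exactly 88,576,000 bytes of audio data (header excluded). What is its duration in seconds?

Byte rate = 16,000 × 2 × 4 = 128,000 bytes/s.
Duration = 88,576,000 / 128,000 = 692 s.

692 seconds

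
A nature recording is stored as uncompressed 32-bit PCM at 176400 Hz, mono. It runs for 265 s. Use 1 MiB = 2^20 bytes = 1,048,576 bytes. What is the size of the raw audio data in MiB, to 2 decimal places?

Bytes = 176,400 samples/s × 265 s × 4 bytes/sample × 1 ch = 186,984,000 bytes.
186,984,000 / 1,048,576 = 178.32 MiB.

178.32 MiB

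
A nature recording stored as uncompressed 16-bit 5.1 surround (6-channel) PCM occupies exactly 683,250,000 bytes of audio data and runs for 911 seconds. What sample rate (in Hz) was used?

Bytes = sample_rate × seconds × bytes_per_sample × channels.
sample_rate = 683,250,000 / (911 × 2 × 6) = 683,250,000 / 10,932 = 62,500 Hz.

62,500 Hz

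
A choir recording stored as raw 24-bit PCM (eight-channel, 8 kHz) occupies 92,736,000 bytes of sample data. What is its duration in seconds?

483 seconds

Byte rate = 8,000 × 3 × 8 = 192,000 bytes/s.
Duration = 92,736,000 / 192,000 = 483 s.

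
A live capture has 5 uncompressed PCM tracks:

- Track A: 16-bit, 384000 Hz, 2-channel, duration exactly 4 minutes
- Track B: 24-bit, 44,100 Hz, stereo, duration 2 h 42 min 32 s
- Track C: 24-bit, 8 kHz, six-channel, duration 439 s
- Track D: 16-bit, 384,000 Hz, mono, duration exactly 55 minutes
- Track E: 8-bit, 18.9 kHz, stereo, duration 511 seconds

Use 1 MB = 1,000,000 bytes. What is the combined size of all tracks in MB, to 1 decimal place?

Track A: exactly 4 minutes = 240 s; 384,000 × 240 × 2 × 2 = 368,640,000 bytes.
Track B: 2 h 42 min 32 s = 9,752 s; 44,100 × 9,752 × 3 × 2 = 2,580,379,200 bytes.
Track C: 8,000 × 439 × 3 × 6 = 63,216,000 bytes.
Track D: exactly 55 minutes = 3,300 s; 384,000 × 3,300 × 2 × 1 = 2,534,400,000 bytes.
Track E: 18,900 × 511 × 1 × 2 = 19,315,800 bytes.
Total = 5,565,951,000 bytes = 5566.0 MB.

5566.0 MB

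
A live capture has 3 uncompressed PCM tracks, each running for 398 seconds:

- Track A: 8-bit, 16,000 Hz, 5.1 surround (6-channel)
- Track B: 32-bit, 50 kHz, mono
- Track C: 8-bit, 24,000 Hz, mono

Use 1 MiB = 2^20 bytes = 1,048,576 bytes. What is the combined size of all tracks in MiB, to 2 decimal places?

121.46 MiB

Track A: 16,000 × 398 × 1 × 6 = 38,208,000 bytes.
Track B: 50,000 × 398 × 4 × 1 = 79,600,000 bytes.
Track C: 24,000 × 398 × 1 × 1 = 9,552,000 bytes.
Total = 127,360,000 bytes = 121.46 MiB.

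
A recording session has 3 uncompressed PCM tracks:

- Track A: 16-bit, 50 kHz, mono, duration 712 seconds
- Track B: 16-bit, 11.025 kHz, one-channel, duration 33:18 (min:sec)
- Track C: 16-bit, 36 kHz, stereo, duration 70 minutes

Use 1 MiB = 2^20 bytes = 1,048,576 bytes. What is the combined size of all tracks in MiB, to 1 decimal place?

Track A: 50,000 × 712 × 2 × 1 = 71,200,000 bytes.
Track B: 33:18 (min:sec) = 1,998 s; 11,025 × 1,998 × 2 × 1 = 44,055,900 bytes.
Track C: 70 minutes = 4,200 s; 36,000 × 4,200 × 2 × 2 = 604,800,000 bytes.
Total = 720,055,900 bytes = 686.7 MiB.

686.7 MiB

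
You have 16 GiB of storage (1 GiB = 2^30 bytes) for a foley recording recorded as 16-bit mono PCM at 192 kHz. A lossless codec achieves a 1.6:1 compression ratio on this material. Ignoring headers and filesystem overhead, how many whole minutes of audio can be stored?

Uncompressed byte rate = 192,000 × 2 × 1 = 384,000 bytes/s.
After 1.6:1 compression, effective rate ≈ 240000 bytes/s.
Capacity = 16 × 1,073,741,824 = 17,179,869,184 bytes.
17,179,869,184 / effective rate ≈ 71582.79 s → 1,193 minutes.

1,193 minutes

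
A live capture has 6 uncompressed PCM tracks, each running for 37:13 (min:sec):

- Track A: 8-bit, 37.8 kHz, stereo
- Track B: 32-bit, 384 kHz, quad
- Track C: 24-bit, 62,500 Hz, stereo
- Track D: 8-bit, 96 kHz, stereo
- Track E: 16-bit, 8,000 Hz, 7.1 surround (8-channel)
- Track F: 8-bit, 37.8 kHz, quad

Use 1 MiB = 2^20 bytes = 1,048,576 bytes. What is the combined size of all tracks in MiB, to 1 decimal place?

15047.0 MiB

37:13 (min:sec) = 2,233 s.
Track A: 37,800 × 2,233 × 1 × 2 = 168,814,800 bytes.
Track B: 384,000 × 2,233 × 4 × 4 = 13,719,552,000 bytes.
Track C: 62,500 × 2,233 × 3 × 2 = 837,375,000 bytes.
Track D: 96,000 × 2,233 × 1 × 2 = 428,736,000 bytes.
Track E: 8,000 × 2,233 × 2 × 8 = 285,824,000 bytes.
Track F: 37,800 × 2,233 × 1 × 4 = 337,629,600 bytes.
Total = 15,777,931,400 bytes = 15047.0 MiB.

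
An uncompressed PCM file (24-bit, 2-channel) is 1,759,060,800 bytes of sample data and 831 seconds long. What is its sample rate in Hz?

352,800 Hz

Bytes = sample_rate × seconds × bytes_per_sample × channels.
sample_rate = 1,759,060,800 / (831 × 3 × 2) = 1,759,060,800 / 4,986 = 352,800 Hz.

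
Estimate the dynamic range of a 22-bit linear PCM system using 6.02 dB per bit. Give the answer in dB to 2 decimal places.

132.44 dB

22 × 6.02 = 132.44 dB.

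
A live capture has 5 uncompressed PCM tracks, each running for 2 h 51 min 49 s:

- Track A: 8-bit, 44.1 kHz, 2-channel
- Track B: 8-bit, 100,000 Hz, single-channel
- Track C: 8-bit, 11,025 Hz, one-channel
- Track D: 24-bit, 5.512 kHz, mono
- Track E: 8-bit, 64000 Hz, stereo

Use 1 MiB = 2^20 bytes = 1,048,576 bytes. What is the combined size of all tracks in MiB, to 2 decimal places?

2 h 51 min 49 s = 10,309 s.
Track A: 44,100 × 10,309 × 1 × 2 = 909,253,800 bytes.
Track B: 100,000 × 10,309 × 1 × 1 = 1,030,900,000 bytes.
Track C: 11,025 × 10,309 × 1 × 1 = 113,656,725 bytes.
Track D: 5,512 × 10,309 × 3 × 1 = 170,469,624 bytes.
Track E: 64,000 × 10,309 × 1 × 2 = 1,319,552,000 bytes.
Total = 3,543,832,149 bytes = 3379.66 MiB.

3379.66 MiB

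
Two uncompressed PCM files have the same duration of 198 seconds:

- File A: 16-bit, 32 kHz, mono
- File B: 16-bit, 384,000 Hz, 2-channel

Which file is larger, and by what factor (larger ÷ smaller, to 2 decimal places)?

File A: 32,000 × 2 × 1 = 64,000 bytes/s.
File B: 384,000 × 2 × 2 = 1,536,000 bytes/s.
File B is larger; ratio = 304,128,000 / 12,672,000 = 24.00.

File B, by a factor of 24.00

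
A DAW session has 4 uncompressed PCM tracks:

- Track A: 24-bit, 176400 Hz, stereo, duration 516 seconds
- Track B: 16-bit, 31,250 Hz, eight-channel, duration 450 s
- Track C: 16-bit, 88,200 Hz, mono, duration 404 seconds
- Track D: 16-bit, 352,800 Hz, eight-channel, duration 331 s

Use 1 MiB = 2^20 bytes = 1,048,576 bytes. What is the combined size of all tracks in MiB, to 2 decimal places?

Track A: 176,400 × 516 × 3 × 2 = 546,134,400 bytes.
Track B: 31,250 × 450 × 2 × 8 = 225,000,000 bytes.
Track C: 88,200 × 404 × 2 × 1 = 71,265,600 bytes.
Track D: 352,800 × 331 × 2 × 8 = 1,868,428,800 bytes.
Total = 2,710,828,800 bytes = 2585.25 MiB.

2585.25 MiB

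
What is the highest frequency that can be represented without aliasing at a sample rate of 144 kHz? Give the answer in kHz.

Nyquist frequency = sample rate / 2 = 144,000 / 2 = 72 kHz.

72 kHz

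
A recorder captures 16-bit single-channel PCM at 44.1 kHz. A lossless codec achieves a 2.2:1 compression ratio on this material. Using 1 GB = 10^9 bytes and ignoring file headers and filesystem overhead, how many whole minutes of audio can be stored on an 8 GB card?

Uncompressed byte rate = 44,100 × 2 × 1 = 88,200 bytes/s.
After 2.2:1 compression, effective rate ≈ 40090.91 bytes/s.
Capacity = 8 × 1,000,000,000 = 8,000,000,000 bytes.
8,000,000,000 / effective rate ≈ 199546.49 s → 3,325 minutes.

3,325 minutes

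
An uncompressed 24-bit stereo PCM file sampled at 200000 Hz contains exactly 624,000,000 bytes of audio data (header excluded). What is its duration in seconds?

520 seconds

Byte rate = 200,000 × 3 × 2 = 1,200,000 bytes/s.
Duration = 624,000,000 / 1,200,000 = 520 s.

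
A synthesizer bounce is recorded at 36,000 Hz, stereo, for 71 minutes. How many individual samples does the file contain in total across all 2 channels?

306,720,000 samples

71 minutes = 4,260 s.
36,000 × 4,260 s × 2 ch = 306,720,000 samples.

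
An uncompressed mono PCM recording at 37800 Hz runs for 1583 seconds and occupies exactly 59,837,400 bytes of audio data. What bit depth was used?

8 bits

Bytes per sample = 59,837,400 / (37,800 × 1,583 × 1) = 59,837,400 / 59,837,400 = 1.
Bit depth = 1 × 8 = 8 bits.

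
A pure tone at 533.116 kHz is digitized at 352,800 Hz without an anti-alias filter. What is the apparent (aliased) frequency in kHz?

172.484 kHz

Nyquist = 352,800/2 = 176,400 Hz; 533,116 Hz exceeds it.
Alias = |533,116 − 2×352,800| = |533,116 − 705,600| = 172,484 Hz = 172.484 kHz.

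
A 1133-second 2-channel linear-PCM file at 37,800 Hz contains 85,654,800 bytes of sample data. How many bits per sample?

Bytes per sample = 85,654,800 / (37,800 × 1,133 × 2) = 85,654,800 / 85,654,800 = 1.
Bit depth = 1 × 8 = 8 bits.

8 bits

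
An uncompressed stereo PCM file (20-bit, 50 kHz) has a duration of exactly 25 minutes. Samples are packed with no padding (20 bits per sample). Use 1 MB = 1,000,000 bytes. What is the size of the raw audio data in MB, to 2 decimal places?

Duration = exactly 25 minutes = 1,500 s.
Bits = 50,000 × 1,500 × 20 × 2 = 3,000,000,000 bits = 375,000,000 bytes.
375,000,000 / 1,000,000 = 375.00 MB.

375.00 MB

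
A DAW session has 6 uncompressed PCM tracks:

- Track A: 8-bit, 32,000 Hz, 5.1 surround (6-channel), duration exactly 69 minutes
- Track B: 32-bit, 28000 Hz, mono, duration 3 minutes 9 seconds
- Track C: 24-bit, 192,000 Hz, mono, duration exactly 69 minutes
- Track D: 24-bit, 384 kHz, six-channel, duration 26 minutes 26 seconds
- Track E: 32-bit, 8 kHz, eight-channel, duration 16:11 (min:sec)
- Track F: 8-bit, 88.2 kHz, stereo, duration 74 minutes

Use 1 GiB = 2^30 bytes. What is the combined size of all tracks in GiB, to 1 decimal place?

14.2 GiB

Track A: exactly 69 minutes = 4,140 s; 32,000 × 4,140 × 1 × 6 = 794,880,000 bytes.
Track B: 3 minutes 9 seconds = 189 s; 28,000 × 189 × 4 × 1 = 21,168,000 bytes.
Track C: exactly 69 minutes = 4,140 s; 192,000 × 4,140 × 3 × 1 = 2,384,640,000 bytes.
Track D: 26 minutes 26 seconds = 1,586 s; 384,000 × 1,586 × 3 × 6 = 10,962,432,000 bytes.
Track E: 16:11 (min:sec) = 971 s; 8,000 × 971 × 4 × 8 = 248,576,000 bytes.
Track F: 74 minutes = 4,440 s; 88,200 × 4,440 × 1 × 2 = 783,216,000 bytes.
Total = 15,194,912,000 bytes = 14.2 GiB.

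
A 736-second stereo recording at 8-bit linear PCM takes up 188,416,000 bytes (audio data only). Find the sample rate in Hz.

Bytes = sample_rate × seconds × bytes_per_sample × channels.
sample_rate = 188,416,000 / (736 × 1 × 2) = 188,416,000 / 1,472 = 128,000 Hz.

128,000 Hz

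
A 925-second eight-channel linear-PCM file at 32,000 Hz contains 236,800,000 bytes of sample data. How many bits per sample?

Bytes per sample = 236,800,000 / (32,000 × 925 × 8) = 236,800,000 / 236,800,000 = 1.
Bit depth = 1 × 8 = 8 bits.

8 bits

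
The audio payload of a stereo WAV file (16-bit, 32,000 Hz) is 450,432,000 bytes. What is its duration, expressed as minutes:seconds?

58:39

Byte rate = 32,000 × 2 × 2 = 128,000 bytes/s.
Duration = 450,432,000 / 128,000 = 3,519 s.
3,519 s = 58:39.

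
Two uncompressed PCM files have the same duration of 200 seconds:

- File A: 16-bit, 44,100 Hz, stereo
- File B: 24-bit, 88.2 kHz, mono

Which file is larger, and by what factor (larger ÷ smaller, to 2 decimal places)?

File A: 44,100 × 2 × 2 = 176,400 bytes/s.
File B: 88,200 × 3 × 1 = 264,600 bytes/s.
File B is larger; ratio = 52,920,000 / 35,280,000 = 1.50.

File B, by a factor of 1.50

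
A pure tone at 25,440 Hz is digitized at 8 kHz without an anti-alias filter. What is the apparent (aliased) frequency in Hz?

1,440 Hz

Nyquist = 8,000/2 = 4,000 Hz; 25,440 Hz exceeds it.
Alias = |25,440 − 3×8,000| = |25,440 − 24,000| = 1,440 Hz.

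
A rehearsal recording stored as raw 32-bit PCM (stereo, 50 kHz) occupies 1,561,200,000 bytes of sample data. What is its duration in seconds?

3,903 seconds

Byte rate = 50,000 × 4 × 2 = 400,000 bytes/s.
Duration = 1,561,200,000 / 400,000 = 3,903 s.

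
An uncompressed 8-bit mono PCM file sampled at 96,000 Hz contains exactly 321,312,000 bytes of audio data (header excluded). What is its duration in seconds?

Byte rate = 96,000 × 1 × 1 = 96,000 bytes/s.
Duration = 321,312,000 / 96,000 = 3,347 s.

3,347 seconds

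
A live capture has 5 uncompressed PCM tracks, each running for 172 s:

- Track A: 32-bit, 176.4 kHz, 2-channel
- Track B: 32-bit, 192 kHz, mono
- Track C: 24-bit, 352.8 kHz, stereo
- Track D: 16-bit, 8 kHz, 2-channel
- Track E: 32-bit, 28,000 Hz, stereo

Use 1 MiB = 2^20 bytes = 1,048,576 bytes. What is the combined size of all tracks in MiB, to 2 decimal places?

Track A: 176,400 × 172 × 4 × 2 = 242,726,400 bytes.
Track B: 192,000 × 172 × 4 × 1 = 132,096,000 bytes.
Track C: 352,800 × 172 × 3 × 2 = 364,089,600 bytes.
Track D: 8,000 × 172 × 2 × 2 = 5,504,000 bytes.
Track E: 28,000 × 172 × 4 × 2 = 38,528,000 bytes.
Total = 782,944,000 bytes = 746.67 MiB.

746.67 MiB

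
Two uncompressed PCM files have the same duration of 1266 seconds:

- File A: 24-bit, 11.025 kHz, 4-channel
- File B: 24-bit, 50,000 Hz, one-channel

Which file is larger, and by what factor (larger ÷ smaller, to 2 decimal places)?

File A: 11,025 × 3 × 4 = 132,300 bytes/s.
File B: 50,000 × 3 × 1 = 150,000 bytes/s.
File B is larger; ratio = 189,900,000 / 167,491,800 = 1.13.

File B, by a factor of 1.13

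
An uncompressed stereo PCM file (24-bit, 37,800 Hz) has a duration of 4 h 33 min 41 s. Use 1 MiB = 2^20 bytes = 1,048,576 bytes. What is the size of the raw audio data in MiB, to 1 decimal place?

3551.8 MiB

Duration = 4 h 33 min 41 s = 16,421 s.
Bytes = 37,800 samples/s × 16,421 s × 3 bytes/sample × 2 ch = 3,724,282,800 bytes.
3,724,282,800 / 1,048,576 = 3551.8 MiB.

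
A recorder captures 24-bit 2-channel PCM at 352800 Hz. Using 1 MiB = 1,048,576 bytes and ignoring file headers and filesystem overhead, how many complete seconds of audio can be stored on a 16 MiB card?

7 seconds

Uncompressed byte rate = 352,800 × 3 × 2 = 2,116,800 bytes/s.
Capacity = 16 × 1,048,576 = 16,777,216 bytes.
16,777,216 / 2,116,800 ≈ 7.93 s → 7 seconds.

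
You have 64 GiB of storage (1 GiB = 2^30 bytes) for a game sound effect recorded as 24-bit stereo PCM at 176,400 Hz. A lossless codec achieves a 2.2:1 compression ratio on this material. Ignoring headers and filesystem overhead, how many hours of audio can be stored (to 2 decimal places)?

Uncompressed byte rate = 176,400 × 3 × 2 = 1,058,400 bytes/s.
After 2.2:1 compression, effective rate ≈ 481090.91 bytes/s.
Capacity = 64 × 1,073,741,824 = 68,719,476,736 bytes.
68,719,476,736 / effective rate ≈ 142840.94 s → 39.68 hours.

39.68 hours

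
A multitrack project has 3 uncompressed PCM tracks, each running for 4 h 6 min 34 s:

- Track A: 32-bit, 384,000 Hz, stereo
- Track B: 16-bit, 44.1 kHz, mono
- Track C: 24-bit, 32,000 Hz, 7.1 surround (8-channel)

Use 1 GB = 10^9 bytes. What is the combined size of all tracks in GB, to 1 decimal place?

4 h 6 min 34 s = 14,794 s.
Track A: 384,000 × 14,794 × 4 × 2 = 45,447,168,000 bytes.
Track B: 44,100 × 14,794 × 2 × 1 = 1,304,830,800 bytes.
Track C: 32,000 × 14,794 × 3 × 8 = 11,361,792,000 bytes.
Total = 58,113,790,800 bytes = 58.1 GB.

58.1 GB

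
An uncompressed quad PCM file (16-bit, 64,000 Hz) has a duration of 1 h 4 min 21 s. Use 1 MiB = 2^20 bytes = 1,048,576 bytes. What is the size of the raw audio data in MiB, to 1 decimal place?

1885.3 MiB

Duration = 1 h 4 min 21 s = 3,861 s.
Bytes = 64,000 samples/s × 3,861 s × 2 bytes/sample × 4 ch = 1,976,832,000 bytes.
1,976,832,000 / 1,048,576 = 1885.3 MiB.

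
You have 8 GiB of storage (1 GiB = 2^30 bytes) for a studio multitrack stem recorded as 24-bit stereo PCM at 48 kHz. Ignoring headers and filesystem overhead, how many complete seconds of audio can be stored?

29,826 seconds

Uncompressed byte rate = 48,000 × 3 × 2 = 288,000 bytes/s.
Capacity = 8 × 1,073,741,824 = 8,589,934,592 bytes.
8,589,934,592 / 288,000 ≈ 29826.16 s → 29,826 seconds.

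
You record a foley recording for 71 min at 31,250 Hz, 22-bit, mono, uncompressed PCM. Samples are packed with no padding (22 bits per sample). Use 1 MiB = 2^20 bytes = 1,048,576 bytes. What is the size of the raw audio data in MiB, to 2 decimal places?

349.13 MiB

Duration = 71 min = 4,260 s.
Bits = 31,250 × 4,260 × 22 × 1 = 2,928,750,000 bits = 366,093,750 bytes.
366,093,750 / 1,048,576 = 349.13 MiB.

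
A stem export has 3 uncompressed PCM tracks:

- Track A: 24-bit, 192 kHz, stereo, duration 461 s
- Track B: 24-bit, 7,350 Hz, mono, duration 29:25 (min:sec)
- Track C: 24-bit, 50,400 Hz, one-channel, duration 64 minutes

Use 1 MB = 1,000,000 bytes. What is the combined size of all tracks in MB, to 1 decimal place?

Track A: 192,000 × 461 × 3 × 2 = 531,072,000 bytes.
Track B: 29:25 (min:sec) = 1,765 s; 7,350 × 1,765 × 3 × 1 = 38,918,250 bytes.
Track C: 64 minutes = 3,840 s; 50,400 × 3,840 × 3 × 1 = 580,608,000 bytes.
Total = 1,150,598,250 bytes = 1150.6 MB.

1150.6 MB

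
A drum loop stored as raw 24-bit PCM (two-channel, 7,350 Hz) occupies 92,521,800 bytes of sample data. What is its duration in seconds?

Byte rate = 7,350 × 3 × 2 = 44,100 bytes/s.
Duration = 92,521,800 / 44,100 = 2,098 s.

2,098 seconds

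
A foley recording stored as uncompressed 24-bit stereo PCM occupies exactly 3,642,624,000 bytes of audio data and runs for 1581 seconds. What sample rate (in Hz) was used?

Bytes = sample_rate × seconds × bytes_per_sample × channels.
sample_rate = 3,642,624,000 / (1,581 × 3 × 2) = 3,642,624,000 / 9,486 = 384,000 Hz.

384,000 Hz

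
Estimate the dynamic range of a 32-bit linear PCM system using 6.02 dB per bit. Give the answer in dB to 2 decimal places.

32 × 6.02 = 192.64 dB.

192.64 dB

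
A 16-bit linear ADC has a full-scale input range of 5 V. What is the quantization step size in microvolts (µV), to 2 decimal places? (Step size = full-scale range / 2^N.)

76.29 µV

5 V / 2^16 = 5 / 65,536 V = 76.29 µV.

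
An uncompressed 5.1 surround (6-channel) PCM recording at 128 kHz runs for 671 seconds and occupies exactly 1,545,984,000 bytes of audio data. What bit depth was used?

24 bits

Bytes per sample = 1,545,984,000 / (128,000 × 671 × 6) = 1,545,984,000 / 515,328,000 = 3.
Bit depth = 3 × 8 = 24 bits.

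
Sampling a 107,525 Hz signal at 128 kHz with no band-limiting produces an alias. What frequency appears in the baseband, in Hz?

Nyquist = 128,000/2 = 64,000 Hz; 107,525 Hz exceeds it.
Alias = |107,525 − 1×128,000| = |107,525 − 128,000| = 20,475 Hz.

20,475 Hz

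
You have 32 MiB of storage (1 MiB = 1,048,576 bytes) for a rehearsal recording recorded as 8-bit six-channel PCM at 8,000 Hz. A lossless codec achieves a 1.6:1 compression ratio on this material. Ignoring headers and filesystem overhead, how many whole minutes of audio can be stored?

Uncompressed byte rate = 8,000 × 1 × 6 = 48,000 bytes/s.
After 1.6:1 compression, effective rate ≈ 30000 bytes/s.
Capacity = 32 × 1,048,576 = 33,554,432 bytes.
33,554,432 / effective rate ≈ 1118.48 s → 18 minutes.

18 minutes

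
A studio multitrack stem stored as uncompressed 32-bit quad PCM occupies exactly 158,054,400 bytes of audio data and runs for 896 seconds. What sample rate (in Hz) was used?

11,025 Hz

Bytes = sample_rate × seconds × bytes_per_sample × channels.
sample_rate = 158,054,400 / (896 × 4 × 4) = 158,054,400 / 14,336 = 11,025 Hz.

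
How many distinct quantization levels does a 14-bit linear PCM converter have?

16,384 levels

2^14 = 16,384.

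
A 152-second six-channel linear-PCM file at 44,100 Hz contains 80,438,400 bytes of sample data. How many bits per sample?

16 bits

Bytes per sample = 80,438,400 / (44,100 × 152 × 6) = 80,438,400 / 40,219,200 = 2.
Bit depth = 2 × 8 = 16 bits.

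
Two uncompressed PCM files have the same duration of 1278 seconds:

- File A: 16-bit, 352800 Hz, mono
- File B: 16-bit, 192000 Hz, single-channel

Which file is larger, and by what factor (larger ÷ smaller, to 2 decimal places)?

File A: 352,800 × 2 × 1 = 705,600 bytes/s.
File B: 192,000 × 2 × 1 = 384,000 bytes/s.
File A is larger; ratio = 901,756,800 / 490,752,000 = 1.84.

File A, by a factor of 1.84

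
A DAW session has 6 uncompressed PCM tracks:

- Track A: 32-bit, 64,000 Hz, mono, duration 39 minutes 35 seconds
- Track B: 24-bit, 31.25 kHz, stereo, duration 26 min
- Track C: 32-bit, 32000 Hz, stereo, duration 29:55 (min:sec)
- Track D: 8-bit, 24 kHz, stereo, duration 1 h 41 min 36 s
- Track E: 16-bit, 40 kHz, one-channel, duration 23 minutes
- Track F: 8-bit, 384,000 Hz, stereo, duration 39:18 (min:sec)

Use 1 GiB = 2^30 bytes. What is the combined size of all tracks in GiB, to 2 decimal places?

Track A: 39 minutes 35 seconds = 2,375 s; 64,000 × 2,375 × 4 × 1 = 608,000,000 bytes.
Track B: 26 min = 1,560 s; 31,250 × 1,560 × 3 × 2 = 292,500,000 bytes.
Track C: 29:55 (min:sec) = 1,795 s; 32,000 × 1,795 × 4 × 2 = 459,520,000 bytes.
Track D: 1 h 41 min 36 s = 6,096 s; 24,000 × 6,096 × 1 × 2 = 292,608,000 bytes.
Track E: 23 minutes = 1,380 s; 40,000 × 1,380 × 2 × 1 = 110,400,000 bytes.
Track F: 39:18 (min:sec) = 2,358 s; 384,000 × 2,358 × 1 × 2 = 1,810,944,000 bytes.
Total = 3,573,972,000 bytes = 3.33 GiB.

3.33 GiB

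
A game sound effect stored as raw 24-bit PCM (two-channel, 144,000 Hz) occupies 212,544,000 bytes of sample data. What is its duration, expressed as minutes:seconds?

Byte rate = 144,000 × 3 × 2 = 864,000 bytes/s.
Duration = 212,544,000 / 864,000 = 246 s.
246 s = 4:06.

4:06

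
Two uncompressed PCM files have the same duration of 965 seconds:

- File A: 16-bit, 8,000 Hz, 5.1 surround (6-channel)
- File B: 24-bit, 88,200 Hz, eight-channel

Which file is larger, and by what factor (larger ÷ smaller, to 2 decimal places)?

File B, by a factor of 22.05

File A: 8,000 × 2 × 6 = 96,000 bytes/s.
File B: 88,200 × 3 × 8 = 2,116,800 bytes/s.
File B is larger; ratio = 2,042,712,000 / 92,640,000 = 22.05.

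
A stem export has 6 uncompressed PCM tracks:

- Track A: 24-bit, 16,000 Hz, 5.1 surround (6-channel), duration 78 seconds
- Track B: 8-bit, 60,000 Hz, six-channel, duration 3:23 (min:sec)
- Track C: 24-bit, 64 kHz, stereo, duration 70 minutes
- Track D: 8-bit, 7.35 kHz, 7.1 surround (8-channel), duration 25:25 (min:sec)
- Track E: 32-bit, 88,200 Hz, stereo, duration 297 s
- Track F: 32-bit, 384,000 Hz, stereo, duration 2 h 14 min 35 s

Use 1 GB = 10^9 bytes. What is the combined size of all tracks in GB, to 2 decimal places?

26.81 GB

Track A: 16,000 × 78 × 3 × 6 = 22,464,000 bytes.
Track B: 3:23 (min:sec) = 203 s; 60,000 × 203 × 1 × 6 = 73,080,000 bytes.
Track C: 70 minutes = 4,200 s; 64,000 × 4,200 × 3 × 2 = 1,612,800,000 bytes.
Track D: 25:25 (min:sec) = 1,525 s; 7,350 × 1,525 × 1 × 8 = 89,670,000 bytes.
Track E: 88,200 × 297 × 4 × 2 = 209,563,200 bytes.
Track F: 2 h 14 min 35 s = 8,075 s; 384,000 × 8,075 × 4 × 2 = 24,806,400,000 bytes.
Total = 26,813,977,200 bytes = 26.81 GB.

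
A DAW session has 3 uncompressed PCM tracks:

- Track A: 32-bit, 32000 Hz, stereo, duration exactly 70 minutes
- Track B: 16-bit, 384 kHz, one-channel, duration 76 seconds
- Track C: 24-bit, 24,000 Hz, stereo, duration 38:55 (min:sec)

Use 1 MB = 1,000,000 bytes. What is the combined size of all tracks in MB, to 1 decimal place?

Track A: exactly 70 minutes = 4,200 s; 32,000 × 4,200 × 4 × 2 = 1,075,200,000 bytes.
Track B: 384,000 × 76 × 2 × 1 = 58,368,000 bytes.
Track C: 38:55 (min:sec) = 2,335 s; 24,000 × 2,335 × 3 × 2 = 336,240,000 bytes.
Total = 1,469,808,000 bytes = 1469.8 MB.

1469.8 MB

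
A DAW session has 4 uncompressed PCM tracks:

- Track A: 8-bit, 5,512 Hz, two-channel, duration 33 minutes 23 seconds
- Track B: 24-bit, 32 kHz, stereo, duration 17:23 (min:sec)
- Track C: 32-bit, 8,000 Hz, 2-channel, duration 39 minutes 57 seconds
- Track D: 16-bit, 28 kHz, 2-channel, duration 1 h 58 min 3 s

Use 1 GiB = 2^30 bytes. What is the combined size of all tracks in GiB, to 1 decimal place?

Track A: 33 minutes 23 seconds = 2,003 s; 5,512 × 2,003 × 1 × 2 = 22,081,072 bytes.
Track B: 17:23 (min:sec) = 1,043 s; 32,000 × 1,043 × 3 × 2 = 200,256,000 bytes.
Track C: 39 minutes 57 seconds = 2,397 s; 8,000 × 2,397 × 4 × 2 = 153,408,000 bytes.
Track D: 1 h 58 min 3 s = 7,083 s; 28,000 × 7,083 × 2 × 2 = 793,296,000 bytes.
Total = 1,169,041,072 bytes = 1.1 GiB.

1.1 GiB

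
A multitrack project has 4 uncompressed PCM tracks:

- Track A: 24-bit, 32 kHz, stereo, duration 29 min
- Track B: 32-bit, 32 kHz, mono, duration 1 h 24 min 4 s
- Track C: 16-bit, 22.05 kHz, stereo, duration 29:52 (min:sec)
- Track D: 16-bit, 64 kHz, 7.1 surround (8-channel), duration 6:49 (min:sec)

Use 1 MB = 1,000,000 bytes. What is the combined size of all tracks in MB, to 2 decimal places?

Track A: 29 min = 1,740 s; 32,000 × 1,740 × 3 × 2 = 334,080,000 bytes.
Track B: 1 h 24 min 4 s = 5,044 s; 32,000 × 5,044 × 4 × 1 = 645,632,000 bytes.
Track C: 29:52 (min:sec) = 1,792 s; 22,050 × 1,792 × 2 × 2 = 158,054,400 bytes.
Track D: 6:49 (min:sec) = 409 s; 64,000 × 409 × 2 × 8 = 418,816,000 bytes.
Total = 1,556,582,400 bytes = 1556.58 MB.

1556.58 MB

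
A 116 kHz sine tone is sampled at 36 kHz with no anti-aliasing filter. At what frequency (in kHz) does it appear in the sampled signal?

Nyquist = 36,000/2 = 18,000 Hz; 116,000 Hz exceeds it.
Alias = |116,000 − 3×36,000| = |116,000 − 108,000| = 8,000 Hz = 8 kHz.

8 kHz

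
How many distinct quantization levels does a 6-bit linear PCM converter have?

64 levels

2^6 = 64.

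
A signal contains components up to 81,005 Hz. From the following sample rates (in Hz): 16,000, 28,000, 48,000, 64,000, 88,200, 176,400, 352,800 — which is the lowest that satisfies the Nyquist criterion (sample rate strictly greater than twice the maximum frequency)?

176,400 Hz

Need sample rate > 2 × 81,005 = 162,010 Hz.
Lowest listed rate above 162,010 Hz is 176,400 Hz.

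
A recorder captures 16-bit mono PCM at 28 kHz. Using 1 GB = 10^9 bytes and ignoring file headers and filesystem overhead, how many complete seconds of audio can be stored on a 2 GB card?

Uncompressed byte rate = 28,000 × 2 × 1 = 56,000 bytes/s.
Capacity = 2 × 1,000,000,000 = 2,000,000,000 bytes.
2,000,000,000 / 56,000 ≈ 35714.29 s → 35,714 seconds.

35,714 seconds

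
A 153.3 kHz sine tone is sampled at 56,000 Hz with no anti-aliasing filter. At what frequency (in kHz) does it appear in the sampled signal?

Nyquist = 56,000/2 = 28,000 Hz; 153,300 Hz exceeds it.
Alias = |153,300 − 3×56,000| = |153,300 − 168,000| = 14,700 Hz = 14.7 kHz.

14.7 kHz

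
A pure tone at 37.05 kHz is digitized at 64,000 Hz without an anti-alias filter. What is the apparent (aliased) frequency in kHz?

26.95 kHz

Nyquist = 64,000/2 = 32,000 Hz; 37,050 Hz exceeds it.
Alias = |37,050 − 1×64,000| = |37,050 − 64,000| = 26,950 Hz = 26.95 kHz.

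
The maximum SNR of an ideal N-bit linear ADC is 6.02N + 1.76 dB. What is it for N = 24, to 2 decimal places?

146.24 dB

6.02 × 24 + 1.76 = 146.24 dB.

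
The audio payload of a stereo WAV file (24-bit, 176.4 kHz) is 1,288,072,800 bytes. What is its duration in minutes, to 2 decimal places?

Byte rate = 176,400 × 3 × 2 = 1,058,400 bytes/s.
Duration = 1,288,072,800 / 1,058,400 = 1,217 s.
1,217 s / 60 = 20.28 minutes.

20.28 minutes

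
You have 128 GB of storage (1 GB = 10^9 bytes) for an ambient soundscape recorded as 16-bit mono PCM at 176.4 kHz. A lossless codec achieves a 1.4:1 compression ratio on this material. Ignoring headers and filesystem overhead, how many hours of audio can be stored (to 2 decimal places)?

Uncompressed byte rate = 176,400 × 2 × 1 = 352,800 bytes/s.
After 1.4:1 compression, effective rate ≈ 252000 bytes/s.
Capacity = 128 × 1,000,000,000 = 128,000,000,000 bytes.
128,000,000,000 / effective rate ≈ 507936.51 s → 141.09 hours.

141.09 hours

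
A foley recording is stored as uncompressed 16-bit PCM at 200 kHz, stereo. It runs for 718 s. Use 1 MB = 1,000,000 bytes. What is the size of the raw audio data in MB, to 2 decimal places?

Bytes = 200,000 samples/s × 718 s × 2 bytes/sample × 2 ch = 574,400,000 bytes.
574,400,000 / 1,000,000 = 574.40 MB.

574.40 MB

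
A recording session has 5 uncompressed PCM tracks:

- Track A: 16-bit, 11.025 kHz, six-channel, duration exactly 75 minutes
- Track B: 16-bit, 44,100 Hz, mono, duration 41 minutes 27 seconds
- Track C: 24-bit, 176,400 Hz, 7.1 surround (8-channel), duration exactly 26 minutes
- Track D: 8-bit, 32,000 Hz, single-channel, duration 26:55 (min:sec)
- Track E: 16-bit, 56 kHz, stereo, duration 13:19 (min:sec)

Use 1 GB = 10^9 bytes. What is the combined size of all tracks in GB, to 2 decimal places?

7.65 GB

Track A: exactly 75 minutes = 4,500 s; 11,025 × 4,500 × 2 × 6 = 595,350,000 bytes.
Track B: 41 minutes 27 seconds = 2,487 s; 44,100 × 2,487 × 2 × 1 = 219,353,400 bytes.
Track C: exactly 26 minutes = 1,560 s; 176,400 × 1,560 × 3 × 8 = 6,604,416,000 bytes.
Track D: 26:55 (min:sec) = 1,615 s; 32,000 × 1,615 × 1 × 1 = 51,680,000 bytes.
Track E: 13:19 (min:sec) = 799 s; 56,000 × 799 × 2 × 2 = 178,976,000 bytes.
Total = 7,649,775,400 bytes = 7.65 GB.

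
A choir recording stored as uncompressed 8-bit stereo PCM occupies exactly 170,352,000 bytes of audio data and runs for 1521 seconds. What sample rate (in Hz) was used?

56,000 Hz

Bytes = sample_rate × seconds × bytes_per_sample × channels.
sample_rate = 170,352,000 / (1,521 × 1 × 2) = 170,352,000 / 3,042 = 56,000 Hz.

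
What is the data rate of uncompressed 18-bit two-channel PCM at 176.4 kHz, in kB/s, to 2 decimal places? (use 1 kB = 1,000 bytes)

Bit rate = 176,400 × 18 × 2 = 6,350,400 bits/s.
6,350,400 / 8 = 793,800 B/s = 793.80 kB/s.

793.80 kB/s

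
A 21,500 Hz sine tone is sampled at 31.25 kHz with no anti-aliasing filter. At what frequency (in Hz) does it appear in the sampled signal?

Nyquist = 31,250/2 = 15,625 Hz; 21,500 Hz exceeds it.
Alias = |21,500 − 1×31,250| = |21,500 − 31,250| = 9,750 Hz.

9,750 Hz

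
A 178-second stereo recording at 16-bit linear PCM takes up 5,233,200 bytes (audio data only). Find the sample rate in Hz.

7,350 Hz

Bytes = sample_rate × seconds × bytes_per_sample × channels.
sample_rate = 5,233,200 / (178 × 2 × 2) = 5,233,200 / 712 = 7,350 Hz.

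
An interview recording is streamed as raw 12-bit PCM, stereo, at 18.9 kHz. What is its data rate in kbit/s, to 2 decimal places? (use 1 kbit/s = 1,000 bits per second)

453.60 kbit/s

Bit rate = 18,900 × 12 × 2 = 453,600 bits/s.
= 453.60 kbit/s.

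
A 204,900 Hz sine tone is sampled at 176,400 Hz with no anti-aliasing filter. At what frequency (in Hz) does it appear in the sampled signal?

Nyquist = 176,400/2 = 88,200 Hz; 204,900 Hz exceeds it.
Alias = |204,900 − 1×176,400| = |204,900 − 176,400| = 28,500 Hz.

28,500 Hz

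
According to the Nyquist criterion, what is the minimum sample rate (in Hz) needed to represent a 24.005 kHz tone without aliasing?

48,010 Hz

Minimum sample rate = 2 × 24,005 Hz = 48,010 Hz.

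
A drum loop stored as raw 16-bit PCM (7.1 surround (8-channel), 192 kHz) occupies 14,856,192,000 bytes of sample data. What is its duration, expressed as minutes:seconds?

80:36

Byte rate = 192,000 × 2 × 8 = 3,072,000 bytes/s.
Duration = 14,856,192,000 / 3,072,000 = 4,836 s.
4,836 s = 80:36.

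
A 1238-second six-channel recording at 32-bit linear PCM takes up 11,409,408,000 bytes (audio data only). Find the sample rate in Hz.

384,000 Hz

Bytes = sample_rate × seconds × bytes_per_sample × channels.
sample_rate = 11,409,408,000 / (1,238 × 4 × 6) = 11,409,408,000 / 29,712 = 384,000 Hz.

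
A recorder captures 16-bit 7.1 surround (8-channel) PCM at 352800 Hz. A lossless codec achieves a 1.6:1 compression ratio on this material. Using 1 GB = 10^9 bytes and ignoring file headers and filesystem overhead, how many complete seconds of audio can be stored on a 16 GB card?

Uncompressed byte rate = 352,800 × 2 × 8 = 5,644,800 bytes/s.
After 1.6:1 compression, effective rate ≈ 3528000 bytes/s.
Capacity = 16 × 1,000,000,000 = 16,000,000,000 bytes.
16,000,000,000 / effective rate ≈ 4535.15 s → 4,535 seconds.

4,535 seconds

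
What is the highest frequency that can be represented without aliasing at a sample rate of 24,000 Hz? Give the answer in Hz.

Nyquist frequency = sample rate / 2 = 24,000 / 2 = 12,000 Hz.

12,000 Hz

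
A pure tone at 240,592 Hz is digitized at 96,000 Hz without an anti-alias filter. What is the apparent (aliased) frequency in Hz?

47,408 Hz

Nyquist = 96,000/2 = 48,000 Hz; 240,592 Hz exceeds it.
Alias = |240,592 − 3×96,000| = |240,592 − 288,000| = 47,408 Hz.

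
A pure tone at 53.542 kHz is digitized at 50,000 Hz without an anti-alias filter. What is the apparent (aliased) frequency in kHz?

Nyquist = 50,000/2 = 25,000 Hz; 53,542 Hz exceeds it.
Alias = |53,542 − 1×50,000| = |53,542 − 50,000| = 3,542 Hz = 3.542 kHz.

3.542 kHz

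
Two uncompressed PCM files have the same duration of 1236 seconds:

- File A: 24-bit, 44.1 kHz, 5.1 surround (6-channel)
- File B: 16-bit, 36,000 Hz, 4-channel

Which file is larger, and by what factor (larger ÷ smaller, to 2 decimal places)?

File A: 44,100 × 3 × 6 = 793,800 bytes/s.
File B: 36,000 × 2 × 4 = 288,000 bytes/s.
File A is larger; ratio = 981,136,800 / 355,968,000 = 2.76.

File A, by a factor of 2.76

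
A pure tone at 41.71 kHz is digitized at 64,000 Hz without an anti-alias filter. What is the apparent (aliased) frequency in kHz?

22.29 kHz

Nyquist = 64,000/2 = 32,000 Hz; 41,710 Hz exceeds it.
Alias = |41,710 − 1×64,000| = |41,710 − 64,000| = 22,290 Hz = 22.29 kHz.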